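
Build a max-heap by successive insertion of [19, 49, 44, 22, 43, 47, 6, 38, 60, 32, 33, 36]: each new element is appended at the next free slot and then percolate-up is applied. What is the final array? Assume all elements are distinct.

Insert 19:
  append 19 at index 0 → [19] (no swap needed)
Insert 49:
  append 49 at index 1 → [19, 49]
  49 > parent 19 at index 0, swap → [49, 19]
Insert 44:
  append 44 at index 2 → [49, 19, 44] (no swap needed)
Insert 22:
  append 22 at index 3 → [49, 19, 44, 22]
  22 > parent 19 at index 1, swap → [49, 22, 44, 19]
Insert 43:
  append 43 at index 4 → [49, 22, 44, 19, 43]
  43 > parent 22 at index 1, swap → [49, 43, 44, 19, 22]
Insert 47:
  append 47 at index 5 → [49, 43, 44, 19, 22, 47]
  47 > parent 44 at index 2, swap → [49, 43, 47, 19, 22, 44]
Insert 6:
  append 6 at index 6 → [49, 43, 47, 19, 22, 44, 6] (no swap needed)
Insert 38:
  append 38 at index 7 → [49, 43, 47, 19, 22, 44, 6, 38]
  38 > parent 19 at index 3, swap → [49, 43, 47, 38, 22, 44, 6, 19]
Insert 60:
  append 60 at index 8 → [49, 43, 47, 38, 22, 44, 6, 19, 60]
  60 > parent 38 at index 3, swap → [49, 43, 47, 60, 22, 44, 6, 19, 38]
  60 > parent 43 at index 1, swap → [49, 60, 47, 43, 22, 44, 6, 19, 38]
  60 > parent 49 at index 0, swap → [60, 49, 47, 43, 22, 44, 6, 19, 38]
Insert 32:
  append 32 at index 9 → [60, 49, 47, 43, 22, 44, 6, 19, 38, 32]
  32 > parent 22 at index 4, swap → [60, 49, 47, 43, 32, 44, 6, 19, 38, 22]
Insert 33:
  append 33 at index 10 → [60, 49, 47, 43, 32, 44, 6, 19, 38, 22, 33]
  33 > parent 32 at index 4, swap → [60, 49, 47, 43, 33, 44, 6, 19, 38, 22, 32]
Insert 36:
  append 36 at index 11 → [60, 49, 47, 43, 33, 44, 6, 19, 38, 22, 32, 36] (no swap needed)

[60, 49, 47, 43, 33, 44, 6, 19, 38, 22, 32, 36]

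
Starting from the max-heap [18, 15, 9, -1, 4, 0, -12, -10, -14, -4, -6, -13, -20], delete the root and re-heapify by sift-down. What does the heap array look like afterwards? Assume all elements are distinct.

remove root 18; move last element -20 to root → [-20, 15, 9, -1, 4, 0, -12, -10, -14, -4, -6, -13]
-20 vs larger child 15 at index 1, swap → [15, -20, 9, -1, 4, 0, -12, -10, -14, -4, -6, -13]
-20 vs larger child 4 at index 4, swap → [15, 4, 9, -1, -20, 0, -12, -10, -14, -4, -6, -13]
-20 vs larger child -4 at index 9, swap → [15, 4, 9, -1, -4, 0, -12, -10, -14, -20, -6, -13]

[15, 4, 9, -1, -4, 0, -12, -10, -14, -20, -6, -13]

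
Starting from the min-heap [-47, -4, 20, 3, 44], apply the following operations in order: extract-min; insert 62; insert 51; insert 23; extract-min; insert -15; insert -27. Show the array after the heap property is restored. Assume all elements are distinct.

[-27, -15, 3, 23, 62, 51, 20, 44]

extract-min → returns -47:
  remove root -47; move last element 44 to root → [44, -4, 20, 3]
  44 vs smaller child -4 at index 1, swap → [-4, 44, 20, 3]
  44 vs only child 3 at index 3, swap → [-4, 3, 20, 44]
insert 62:
  append 62 at index 4 → [-4, 3, 20, 44, 62] (no swap needed)
insert 51:
  append 51 at index 5 → [-4, 3, 20, 44, 62, 51] (no swap needed)
insert 23:
  append 23 at index 6 → [-4, 3, 20, 44, 62, 51, 23] (no swap needed)
extract-min → returns -4:
  remove root -4; move last element 23 to root → [23, 3, 20, 44, 62, 51]
  23 vs smaller child 3 at index 1, swap → [3, 23, 20, 44, 62, 51]
insert -15:
  append -15 at index 6 → [3, 23, 20, 44, 62, 51, -15]
  -15 < parent 20 at index 2, swap → [3, 23, -15, 44, 62, 51, 20]
  -15 < parent 3 at index 0, swap → [-15, 23, 3, 44, 62, 51, 20]
insert -27:
  append -27 at index 7 → [-15, 23, 3, 44, 62, 51, 20, -27]
  -27 < parent 44 at index 3, swap → [-15, 23, 3, -27, 62, 51, 20, 44]
  -27 < parent 23 at index 1, swap → [-15, -27, 3, 23, 62, 51, 20, 44]
  -27 < parent -15 at index 0, swap → [-27, -15, 3, 23, 62, 51, 20, 44]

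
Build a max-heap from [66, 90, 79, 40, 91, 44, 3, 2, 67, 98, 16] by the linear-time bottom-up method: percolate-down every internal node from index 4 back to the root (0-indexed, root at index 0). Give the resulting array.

sift down from index 4:
  91 vs larger child 98 at index 9, swap → [66, 90, 79, 40, 98, 44, 3, 2, 67, 91, 16]
sift down from index 3:
  40 vs larger child 67 at index 8, swap → [66, 90, 79, 67, 98, 44, 3, 2, 40, 91, 16]
sift down from index 2: already satisfies heap property
sift down from index 1:
  90 vs larger child 98 at index 4, swap → [66, 98, 79, 67, 90, 44, 3, 2, 40, 91, 16]
  90 vs larger child 91 at index 9, swap → [66, 98, 79, 67, 91, 44, 3, 2, 40, 90, 16]
sift down from index 0:
  66 vs larger child 98 at index 1, swap → [98, 66, 79, 67, 91, 44, 3, 2, 40, 90, 16]
  66 vs larger child 91 at index 4, swap → [98, 91, 79, 67, 66, 44, 3, 2, 40, 90, 16]
  66 vs larger child 90 at index 9, swap → [98, 91, 79, 67, 90, 44, 3, 2, 40, 66, 16]

[98, 91, 79, 67, 90, 44, 3, 2, 40, 66, 16]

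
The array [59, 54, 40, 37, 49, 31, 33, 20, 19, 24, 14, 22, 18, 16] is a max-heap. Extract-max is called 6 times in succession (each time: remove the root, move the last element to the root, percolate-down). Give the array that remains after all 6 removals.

[31, 24, 22, 20, 16, 14, 19, 18]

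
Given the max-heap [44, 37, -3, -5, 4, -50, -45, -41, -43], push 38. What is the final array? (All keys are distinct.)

[44, 38, -3, -5, 37, -50, -45, -41, -43, 4]

append 38 at index 9 → [44, 37, -3, -5, 4, -50, -45, -41, -43, 38]
38 > parent 4 at index 4, swap → [44, 37, -3, -5, 38, -50, -45, -41, -43, 4]
38 > parent 37 at index 1, swap → [44, 38, -3, -5, 37, -50, -45, -41, -43, 4]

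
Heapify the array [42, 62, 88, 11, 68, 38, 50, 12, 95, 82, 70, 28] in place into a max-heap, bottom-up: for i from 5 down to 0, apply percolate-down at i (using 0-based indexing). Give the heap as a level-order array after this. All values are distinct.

sift down from index 5: already satisfies heap property
sift down from index 4:
  68 vs larger child 82 at index 9, swap → [42, 62, 88, 11, 82, 38, 50, 12, 95, 68, 70, 28]
sift down from index 3:
  11 vs larger child 95 at index 8, swap → [42, 62, 88, 95, 82, 38, 50, 12, 11, 68, 70, 28]
sift down from index 2: already satisfies heap property
sift down from index 1:
  62 vs larger child 95 at index 3, swap → [42, 95, 88, 62, 82, 38, 50, 12, 11, 68, 70, 28]
sift down from index 0:
  42 vs larger child 95 at index 1, swap → [95, 42, 88, 62, 82, 38, 50, 12, 11, 68, 70, 28]
  42 vs larger child 82 at index 4, swap → [95, 82, 88, 62, 42, 38, 50, 12, 11, 68, 70, 28]
  42 vs larger child 70 at index 10, swap → [95, 82, 88, 62, 70, 38, 50, 12, 11, 68, 42, 28]

[95, 82, 88, 62, 70, 38, 50, 12, 11, 68, 42, 28]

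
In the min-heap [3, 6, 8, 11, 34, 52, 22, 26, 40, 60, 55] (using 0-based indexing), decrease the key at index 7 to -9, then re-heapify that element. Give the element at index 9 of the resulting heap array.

60

set index 7 from 26 to -9 → [3, 6, 8, 11, 34, 52, 22, -9, 40, 60, 55]
-9 < parent 11 at index 3, swap → [3, 6, 8, -9, 34, 52, 22, 11, 40, 60, 55]
-9 < parent 6 at index 1, swap → [3, -9, 8, 6, 34, 52, 22, 11, 40, 60, 55]
-9 < parent 3 at index 0, swap → [-9, 3, 8, 6, 34, 52, 22, 11, 40, 60, 55]
resulting array: [-9, 3, 8, 6, 34, 52, 22, 11, 40, 60, 55]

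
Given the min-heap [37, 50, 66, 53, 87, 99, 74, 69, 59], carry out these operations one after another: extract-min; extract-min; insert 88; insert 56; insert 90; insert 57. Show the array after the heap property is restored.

[53, 56, 66, 59, 57, 99, 74, 88, 69, 90, 87]

extract-min → returns 37:
  remove root 37; move last element 59 to root → [59, 50, 66, 53, 87, 99, 74, 69]
  59 vs smaller child 50 at index 1, swap → [50, 59, 66, 53, 87, 99, 74, 69]
  59 vs smaller child 53 at index 3, swap → [50, 53, 66, 59, 87, 99, 74, 69]
extract-min → returns 50:
  remove root 50; move last element 69 to root → [69, 53, 66, 59, 87, 99, 74]
  69 vs smaller child 53 at index 1, swap → [53, 69, 66, 59, 87, 99, 74]
  69 vs smaller child 59 at index 3, swap → [53, 59, 66, 69, 87, 99, 74]
insert 88:
  append 88 at index 7 → [53, 59, 66, 69, 87, 99, 74, 88] (no swap needed)
insert 56:
  append 56 at index 8 → [53, 59, 66, 69, 87, 99, 74, 88, 56]
  56 < parent 69 at index 3, swap → [53, 59, 66, 56, 87, 99, 74, 88, 69]
  56 < parent 59 at index 1, swap → [53, 56, 66, 59, 87, 99, 74, 88, 69]
insert 90:
  append 90 at index 9 → [53, 56, 66, 59, 87, 99, 74, 88, 69, 90] (no swap needed)
insert 57:
  append 57 at index 10 → [53, 56, 66, 59, 87, 99, 74, 88, 69, 90, 57]
  57 < parent 87 at index 4, swap → [53, 56, 66, 59, 57, 99, 74, 88, 69, 90, 87]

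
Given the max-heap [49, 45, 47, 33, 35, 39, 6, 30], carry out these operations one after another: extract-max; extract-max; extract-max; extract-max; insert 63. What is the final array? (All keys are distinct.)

extract-max → returns 49:
  remove root 49; move last element 30 to root → [30, 45, 47, 33, 35, 39, 6]
  30 vs larger child 47 at index 2, swap → [47, 45, 30, 33, 35, 39, 6]
  30 vs larger child 39 at index 5, swap → [47, 45, 39, 33, 35, 30, 6]
extract-max → returns 47:
  remove root 47; move last element 6 to root → [6, 45, 39, 33, 35, 30]
  6 vs larger child 45 at index 1, swap → [45, 6, 39, 33, 35, 30]
  6 vs larger child 35 at index 4, swap → [45, 35, 39, 33, 6, 30]
extract-max → returns 45:
  remove root 45; move last element 30 to root → [30, 35, 39, 33, 6]
  30 vs larger child 39 at index 2, swap → [39, 35, 30, 33, 6]
extract-max → returns 39:
  remove root 39; move last element 6 to root → [6, 35, 30, 33]
  6 vs larger child 35 at index 1, swap → [35, 6, 30, 33]
  6 vs only child 33 at index 3, swap → [35, 33, 30, 6]
insert 63:
  append 63 at index 4 → [35, 33, 30, 6, 63]
  63 > parent 33 at index 1, swap → [35, 63, 30, 6, 33]
  63 > parent 35 at index 0, swap → [63, 35, 30, 6, 33]

[63, 35, 30, 6, 33]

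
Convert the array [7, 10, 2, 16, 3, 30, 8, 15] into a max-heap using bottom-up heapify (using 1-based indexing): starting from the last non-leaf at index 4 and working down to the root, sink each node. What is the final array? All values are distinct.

[30, 16, 8, 15, 3, 2, 7, 10]

sift down from index 4: already satisfies heap property
sift down from index 3:
  2 vs larger child 30 at index 6, swap → [7, 10, 30, 16, 3, 2, 8, 15]
sift down from index 2:
  10 vs larger child 16 at index 4, swap → [7, 16, 30, 10, 3, 2, 8, 15]
  10 vs only child 15 at index 8, swap → [7, 16, 30, 15, 3, 2, 8, 10]
sift down from index 1:
  7 vs larger child 30 at index 3, swap → [30, 16, 7, 15, 3, 2, 8, 10]
  7 vs larger child 8 at index 7, swap → [30, 16, 8, 15, 3, 2, 7, 10]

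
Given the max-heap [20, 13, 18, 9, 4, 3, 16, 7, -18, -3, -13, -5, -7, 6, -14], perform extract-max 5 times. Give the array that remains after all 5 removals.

[7, 4, 6, -5, -3, 3, -14, -7, -18, -13]

extract-max #1 returns 20:
  remove root 20; move last element -14 to root → [-14, 13, 18, 9, 4, 3, 16, 7, -18, -3, -13, -5, -7, 6]
  -14 vs larger child 18 at index 2, swap → [18, 13, -14, 9, 4, 3, 16, 7, -18, -3, -13, -5, -7, 6]
  -14 vs larger child 16 at index 6, swap → [18, 13, 16, 9, 4, 3, -14, 7, -18, -3, -13, -5, -7, 6]
  -14 vs only child 6 at index 13, swap → [18, 13, 16, 9, 4, 3, 6, 7, -18, -3, -13, -5, -7, -14]
extract-max #2 returns 18:
  remove root 18; move last element -14 to root → [-14, 13, 16, 9, 4, 3, 6, 7, -18, -3, -13, -5, -7]
  -14 vs larger child 16 at index 2, swap → [16, 13, -14, 9, 4, 3, 6, 7, -18, -3, -13, -5, -7]
  -14 vs larger child 6 at index 6, swap → [16, 13, 6, 9, 4, 3, -14, 7, -18, -3, -13, -5, -7]
extract-max #3 returns 16:
  remove root 16; move last element -7 to root → [-7, 13, 6, 9, 4, 3, -14, 7, -18, -3, -13, -5]
  -7 vs larger child 13 at index 1, swap → [13, -7, 6, 9, 4, 3, -14, 7, -18, -3, -13, -5]
  -7 vs larger child 9 at index 3, swap → [13, 9, 6, -7, 4, 3, -14, 7, -18, -3, -13, -5]
  -7 vs larger child 7 at index 7, swap → [13, 9, 6, 7, 4, 3, -14, -7, -18, -3, -13, -5]
extract-max #4 returns 13:
  remove root 13; move last element -5 to root → [-5, 9, 6, 7, 4, 3, -14, -7, -18, -3, -13]
  -5 vs larger child 9 at index 1, swap → [9, -5, 6, 7, 4, 3, -14, -7, -18, -3, -13]
  -5 vs larger child 7 at index 3, swap → [9, 7, 6, -5, 4, 3, -14, -7, -18, -3, -13]
extract-max #5 returns 9:
  remove root 9; move last element -13 to root → [-13, 7, 6, -5, 4, 3, -14, -7, -18, -3]
  -13 vs larger child 7 at index 1, swap → [7, -13, 6, -5, 4, 3, -14, -7, -18, -3]
  -13 vs larger child 4 at index 4, swap → [7, 4, 6, -5, -13, 3, -14, -7, -18, -3]
  -13 vs only child -3 at index 9, swap → [7, 4, 6, -5, -3, 3, -14, -7, -18, -13]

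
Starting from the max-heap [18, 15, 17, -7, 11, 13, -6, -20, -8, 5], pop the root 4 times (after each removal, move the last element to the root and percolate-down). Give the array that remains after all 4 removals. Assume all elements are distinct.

[11, -6, 5, -7, -8, -20]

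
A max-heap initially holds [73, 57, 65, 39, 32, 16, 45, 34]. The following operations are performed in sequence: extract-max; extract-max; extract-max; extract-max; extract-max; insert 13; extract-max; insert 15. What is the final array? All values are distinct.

[32, 15, 16, 13]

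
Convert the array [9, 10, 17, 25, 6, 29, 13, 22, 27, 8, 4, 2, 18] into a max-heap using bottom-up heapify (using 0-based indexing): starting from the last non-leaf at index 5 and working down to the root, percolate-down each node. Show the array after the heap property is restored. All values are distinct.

sift down from index 5: already satisfies heap property
sift down from index 4:
  6 vs larger child 8 at index 9, swap → [9, 10, 17, 25, 8, 29, 13, 22, 27, 6, 4, 2, 18]
sift down from index 3:
  25 vs larger child 27 at index 8, swap → [9, 10, 17, 27, 8, 29, 13, 22, 25, 6, 4, 2, 18]
sift down from index 2:
  17 vs larger child 29 at index 5, swap → [9, 10, 29, 27, 8, 17, 13, 22, 25, 6, 4, 2, 18]
  17 vs larger child 18 at index 12, swap → [9, 10, 29, 27, 8, 18, 13, 22, 25, 6, 4, 2, 17]
sift down from index 1:
  10 vs larger child 27 at index 3, swap → [9, 27, 29, 10, 8, 18, 13, 22, 25, 6, 4, 2, 17]
  10 vs larger child 25 at index 8, swap → [9, 27, 29, 25, 8, 18, 13, 22, 10, 6, 4, 2, 17]
sift down from index 0:
  9 vs larger child 29 at index 2, swap → [29, 27, 9, 25, 8, 18, 13, 22, 10, 6, 4, 2, 17]
  9 vs larger child 18 at index 5, swap → [29, 27, 18, 25, 8, 9, 13, 22, 10, 6, 4, 2, 17]
  9 vs larger child 17 at index 12, swap → [29, 27, 18, 25, 8, 17, 13, 22, 10, 6, 4, 2, 9]

[29, 27, 18, 25, 8, 17, 13, 22, 10, 6, 4, 2, 9]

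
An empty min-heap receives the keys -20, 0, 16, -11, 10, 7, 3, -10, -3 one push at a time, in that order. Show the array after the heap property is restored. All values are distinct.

[-20, -11, 3, -10, 10, 16, 7, 0, -3]

Insert -20:
  append -20 at index 0 → [-20] (no swap needed)
Insert 0:
  append 0 at index 1 → [-20, 0] (no swap needed)
Insert 16:
  append 16 at index 2 → [-20, 0, 16] (no swap needed)
Insert -11:
  append -11 at index 3 → [-20, 0, 16, -11]
  -11 < parent 0 at index 1, swap → [-20, -11, 16, 0]
Insert 10:
  append 10 at index 4 → [-20, -11, 16, 0, 10] (no swap needed)
Insert 7:
  append 7 at index 5 → [-20, -11, 16, 0, 10, 7]
  7 < parent 16 at index 2, swap → [-20, -11, 7, 0, 10, 16]
Insert 3:
  append 3 at index 6 → [-20, -11, 7, 0, 10, 16, 3]
  3 < parent 7 at index 2, swap → [-20, -11, 3, 0, 10, 16, 7]
Insert -10:
  append -10 at index 7 → [-20, -11, 3, 0, 10, 16, 7, -10]
  -10 < parent 0 at index 3, swap → [-20, -11, 3, -10, 10, 16, 7, 0]
Insert -3:
  append -3 at index 8 → [-20, -11, 3, -10, 10, 16, 7, 0, -3] (no swap needed)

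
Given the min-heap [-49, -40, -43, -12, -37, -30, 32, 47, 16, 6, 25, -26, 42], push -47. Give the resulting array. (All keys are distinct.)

[-49, -40, -47, -12, -37, -30, -43, 47, 16, 6, 25, -26, 42, 32]

append -47 at index 13 → [-49, -40, -43, -12, -37, -30, 32, 47, 16, 6, 25, -26, 42, -47]
-47 < parent 32 at index 6, swap → [-49, -40, -43, -12, -37, -30, -47, 47, 16, 6, 25, -26, 42, 32]
-47 < parent -43 at index 2, swap → [-49, -40, -47, -12, -37, -30, -43, 47, 16, 6, 25, -26, 42, 32]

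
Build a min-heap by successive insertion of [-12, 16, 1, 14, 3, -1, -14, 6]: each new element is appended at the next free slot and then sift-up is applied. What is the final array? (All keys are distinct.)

Insert -12:
  append -12 at index 0 → [-12] (no swap needed)
Insert 16:
  append 16 at index 1 → [-12, 16] (no swap needed)
Insert 1:
  append 1 at index 2 → [-12, 16, 1] (no swap needed)
Insert 14:
  append 14 at index 3 → [-12, 16, 1, 14]
  14 < parent 16 at index 1, swap → [-12, 14, 1, 16]
Insert 3:
  append 3 at index 4 → [-12, 14, 1, 16, 3]
  3 < parent 14 at index 1, swap → [-12, 3, 1, 16, 14]
Insert -1:
  append -1 at index 5 → [-12, 3, 1, 16, 14, -1]
  -1 < parent 1 at index 2, swap → [-12, 3, -1, 16, 14, 1]
Insert -14:
  append -14 at index 6 → [-12, 3, -1, 16, 14, 1, -14]
  -14 < parent -1 at index 2, swap → [-12, 3, -14, 16, 14, 1, -1]
  -14 < parent -12 at index 0, swap → [-14, 3, -12, 16, 14, 1, -1]
Insert 6:
  append 6 at index 7 → [-14, 3, -12, 16, 14, 1, -1, 6]
  6 < parent 16 at index 3, swap → [-14, 3, -12, 6, 14, 1, -1, 16]

[-14, 3, -12, 6, 14, 1, -1, 16]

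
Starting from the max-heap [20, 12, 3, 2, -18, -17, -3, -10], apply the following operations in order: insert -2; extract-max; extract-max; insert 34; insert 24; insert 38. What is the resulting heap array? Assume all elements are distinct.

insert -2:
  append -2 at index 8 → [20, 12, 3, 2, -18, -17, -3, -10, -2] (no swap needed)
extract-max → returns 20:
  remove root 20; move last element -2 to root → [-2, 12, 3, 2, -18, -17, -3, -10]
  -2 vs larger child 12 at index 1, swap → [12, -2, 3, 2, -18, -17, -3, -10]
  -2 vs larger child 2 at index 3, swap → [12, 2, 3, -2, -18, -17, -3, -10]
extract-max → returns 12:
  remove root 12; move last element -10 to root → [-10, 2, 3, -2, -18, -17, -3]
  -10 vs larger child 3 at index 2, swap → [3, 2, -10, -2, -18, -17, -3]
  -10 vs larger child -3 at index 6, swap → [3, 2, -3, -2, -18, -17, -10]
insert 34:
  append 34 at index 7 → [3, 2, -3, -2, -18, -17, -10, 34]
  34 > parent -2 at index 3, swap → [3, 2, -3, 34, -18, -17, -10, -2]
  34 > parent 2 at index 1, swap → [3, 34, -3, 2, -18, -17, -10, -2]
  34 > parent 3 at index 0, swap → [34, 3, -3, 2, -18, -17, -10, -2]
insert 24:
  append 24 at index 8 → [34, 3, -3, 2, -18, -17, -10, -2, 24]
  24 > parent 2 at index 3, swap → [34, 3, -3, 24, -18, -17, -10, -2, 2]
  24 > parent 3 at index 1, swap → [34, 24, -3, 3, -18, -17, -10, -2, 2]
insert 38:
  append 38 at index 9 → [34, 24, -3, 3, -18, -17, -10, -2, 2, 38]
  38 > parent -18 at index 4, swap → [34, 24, -3, 3, 38, -17, -10, -2, 2, -18]
  38 > parent 24 at index 1, swap → [34, 38, -3, 3, 24, -17, -10, -2, 2, -18]
  38 > parent 34 at index 0, swap → [38, 34, -3, 3, 24, -17, -10, -2, 2, -18]

[38, 34, -3, 3, 24, -17, -10, -2, 2, -18]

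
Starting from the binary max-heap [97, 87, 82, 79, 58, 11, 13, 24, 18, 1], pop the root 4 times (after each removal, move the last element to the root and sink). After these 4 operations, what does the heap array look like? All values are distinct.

extract-max #1 returns 97:
  remove root 97; move last element 1 to root → [1, 87, 82, 79, 58, 11, 13, 24, 18]
  1 vs larger child 87 at index 1, swap → [87, 1, 82, 79, 58, 11, 13, 24, 18]
  1 vs larger child 79 at index 3, swap → [87, 79, 82, 1, 58, 11, 13, 24, 18]
  1 vs larger child 24 at index 7, swap → [87, 79, 82, 24, 58, 11, 13, 1, 18]
extract-max #2 returns 87:
  remove root 87; move last element 18 to root → [18, 79, 82, 24, 58, 11, 13, 1]
  18 vs larger child 82 at index 2, swap → [82, 79, 18, 24, 58, 11, 13, 1]
extract-max #3 returns 82:
  remove root 82; move last element 1 to root → [1, 79, 18, 24, 58, 11, 13]
  1 vs larger child 79 at index 1, swap → [79, 1, 18, 24, 58, 11, 13]
  1 vs larger child 58 at index 4, swap → [79, 58, 18, 24, 1, 11, 13]
extract-max #4 returns 79:
  remove root 79; move last element 13 to root → [13, 58, 18, 24, 1, 11]
  13 vs larger child 58 at index 1, swap → [58, 13, 18, 24, 1, 11]
  13 vs larger child 24 at index 3, swap → [58, 24, 18, 13, 1, 11]

[58, 24, 18, 13, 1, 11]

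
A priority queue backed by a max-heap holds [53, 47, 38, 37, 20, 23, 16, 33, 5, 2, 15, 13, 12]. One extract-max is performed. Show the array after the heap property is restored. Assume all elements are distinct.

[47, 37, 38, 33, 20, 23, 16, 12, 5, 2, 15, 13]

remove root 53; move last element 12 to root → [12, 47, 38, 37, 20, 23, 16, 33, 5, 2, 15, 13]
12 vs larger child 47 at index 1, swap → [47, 12, 38, 37, 20, 23, 16, 33, 5, 2, 15, 13]
12 vs larger child 37 at index 3, swap → [47, 37, 38, 12, 20, 23, 16, 33, 5, 2, 15, 13]
12 vs larger child 33 at index 7, swap → [47, 37, 38, 33, 20, 23, 16, 12, 5, 2, 15, 13]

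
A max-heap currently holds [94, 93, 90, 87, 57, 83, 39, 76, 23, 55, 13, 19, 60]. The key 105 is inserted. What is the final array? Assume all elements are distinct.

[105, 93, 94, 87, 57, 83, 90, 76, 23, 55, 13, 19, 60, 39]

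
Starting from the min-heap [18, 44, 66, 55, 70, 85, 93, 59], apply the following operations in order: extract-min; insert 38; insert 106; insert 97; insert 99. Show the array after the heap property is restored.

[38, 44, 66, 55, 70, 85, 93, 59, 106, 97, 99]

extract-min → returns 18:
  remove root 18; move last element 59 to root → [59, 44, 66, 55, 70, 85, 93]
  59 vs smaller child 44 at index 1, swap → [44, 59, 66, 55, 70, 85, 93]
  59 vs smaller child 55 at index 3, swap → [44, 55, 66, 59, 70, 85, 93]
insert 38:
  append 38 at index 7 → [44, 55, 66, 59, 70, 85, 93, 38]
  38 < parent 59 at index 3, swap → [44, 55, 66, 38, 70, 85, 93, 59]
  38 < parent 55 at index 1, swap → [44, 38, 66, 55, 70, 85, 93, 59]
  38 < parent 44 at index 0, swap → [38, 44, 66, 55, 70, 85, 93, 59]
insert 106:
  append 106 at index 8 → [38, 44, 66, 55, 70, 85, 93, 59, 106] (no swap needed)
insert 97:
  append 97 at index 9 → [38, 44, 66, 55, 70, 85, 93, 59, 106, 97] (no swap needed)
insert 99:
  append 99 at index 10 → [38, 44, 66, 55, 70, 85, 93, 59, 106, 97, 99] (no swap needed)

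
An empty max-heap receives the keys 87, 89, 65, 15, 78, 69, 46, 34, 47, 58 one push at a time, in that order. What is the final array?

[89, 87, 69, 47, 78, 65, 46, 15, 34, 58]

Insert 87:
  append 87 at index 0 → [87] (no swap needed)
Insert 89:
  append 89 at index 1 → [87, 89]
  89 > parent 87 at index 0, swap → [89, 87]
Insert 65:
  append 65 at index 2 → [89, 87, 65] (no swap needed)
Insert 15:
  append 15 at index 3 → [89, 87, 65, 15] (no swap needed)
Insert 78:
  append 78 at index 4 → [89, 87, 65, 15, 78] (no swap needed)
Insert 69:
  append 69 at index 5 → [89, 87, 65, 15, 78, 69]
  69 > parent 65 at index 2, swap → [89, 87, 69, 15, 78, 65]
Insert 46:
  append 46 at index 6 → [89, 87, 69, 15, 78, 65, 46] (no swap needed)
Insert 34:
  append 34 at index 7 → [89, 87, 69, 15, 78, 65, 46, 34]
  34 > parent 15 at index 3, swap → [89, 87, 69, 34, 78, 65, 46, 15]
Insert 47:
  append 47 at index 8 → [89, 87, 69, 34, 78, 65, 46, 15, 47]
  47 > parent 34 at index 3, swap → [89, 87, 69, 47, 78, 65, 46, 15, 34]
Insert 58:
  append 58 at index 9 → [89, 87, 69, 47, 78, 65, 46, 15, 34, 58] (no swap needed)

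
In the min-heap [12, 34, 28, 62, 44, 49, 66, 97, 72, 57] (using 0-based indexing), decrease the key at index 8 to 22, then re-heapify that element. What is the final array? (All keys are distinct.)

set index 8 from 72 to 22 → [12, 34, 28, 62, 44, 49, 66, 97, 22, 57]
22 < parent 62 at index 3, swap → [12, 34, 28, 22, 44, 49, 66, 97, 62, 57]
22 < parent 34 at index 1, swap → [12, 22, 28, 34, 44, 49, 66, 97, 62, 57]

[12, 22, 28, 34, 44, 49, 66, 97, 62, 57]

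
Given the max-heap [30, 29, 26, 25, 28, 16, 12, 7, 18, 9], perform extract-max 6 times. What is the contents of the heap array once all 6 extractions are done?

extract-max #1 returns 30:
  remove root 30; move last element 9 to root → [9, 29, 26, 25, 28, 16, 12, 7, 18]
  9 vs larger child 29 at index 1, swap → [29, 9, 26, 25, 28, 16, 12, 7, 18]
  9 vs larger child 28 at index 4, swap → [29, 28, 26, 25, 9, 16, 12, 7, 18]
extract-max #2 returns 29:
  remove root 29; move last element 18 to root → [18, 28, 26, 25, 9, 16, 12, 7]
  18 vs larger child 28 at index 1, swap → [28, 18, 26, 25, 9, 16, 12, 7]
  18 vs larger child 25 at index 3, swap → [28, 25, 26, 18, 9, 16, 12, 7]
extract-max #3 returns 28:
  remove root 28; move last element 7 to root → [7, 25, 26, 18, 9, 16, 12]
  7 vs larger child 26 at index 2, swap → [26, 25, 7, 18, 9, 16, 12]
  7 vs larger child 16 at index 5, swap → [26, 25, 16, 18, 9, 7, 12]
extract-max #4 returns 26:
  remove root 26; move last element 12 to root → [12, 25, 16, 18, 9, 7]
  12 vs larger child 25 at index 1, swap → [25, 12, 16, 18, 9, 7]
  12 vs larger child 18 at index 3, swap → [25, 18, 16, 12, 9, 7]
extract-max #5 returns 25:
  remove root 25; move last element 7 to root → [7, 18, 16, 12, 9]
  7 vs larger child 18 at index 1, swap → [18, 7, 16, 12, 9]
  7 vs larger child 12 at index 3, swap → [18, 12, 16, 7, 9]
extract-max #6 returns 18:
  remove root 18; move last element 9 to root → [9, 12, 16, 7]
  9 vs larger child 16 at index 2, swap → [16, 12, 9, 7]

[16, 12, 9, 7]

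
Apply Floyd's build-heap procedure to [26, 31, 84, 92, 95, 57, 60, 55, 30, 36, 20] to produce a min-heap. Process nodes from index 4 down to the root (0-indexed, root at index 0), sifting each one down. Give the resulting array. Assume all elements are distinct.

[20, 26, 57, 30, 31, 84, 60, 55, 92, 36, 95]

sift down from index 4:
  95 vs smaller child 20 at index 10, swap → [26, 31, 84, 92, 20, 57, 60, 55, 30, 36, 95]
sift down from index 3:
  92 vs smaller child 30 at index 8, swap → [26, 31, 84, 30, 20, 57, 60, 55, 92, 36, 95]
sift down from index 2:
  84 vs smaller child 57 at index 5, swap → [26, 31, 57, 30, 20, 84, 60, 55, 92, 36, 95]
sift down from index 1:
  31 vs smaller child 20 at index 4, swap → [26, 20, 57, 30, 31, 84, 60, 55, 92, 36, 95]
sift down from index 0:
  26 vs smaller child 20 at index 1, swap → [20, 26, 57, 30, 31, 84, 60, 55, 92, 36, 95]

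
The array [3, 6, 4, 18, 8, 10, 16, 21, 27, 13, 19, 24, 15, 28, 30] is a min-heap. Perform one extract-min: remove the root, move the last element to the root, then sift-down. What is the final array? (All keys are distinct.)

remove root 3; move last element 30 to root → [30, 6, 4, 18, 8, 10, 16, 21, 27, 13, 19, 24, 15, 28]
30 vs smaller child 4 at index 2, swap → [4, 6, 30, 18, 8, 10, 16, 21, 27, 13, 19, 24, 15, 28]
30 vs smaller child 10 at index 5, swap → [4, 6, 10, 18, 8, 30, 16, 21, 27, 13, 19, 24, 15, 28]
30 vs smaller child 15 at index 12, swap → [4, 6, 10, 18, 8, 15, 16, 21, 27, 13, 19, 24, 30, 28]

[4, 6, 10, 18, 8, 15, 16, 21, 27, 13, 19, 24, 30, 28]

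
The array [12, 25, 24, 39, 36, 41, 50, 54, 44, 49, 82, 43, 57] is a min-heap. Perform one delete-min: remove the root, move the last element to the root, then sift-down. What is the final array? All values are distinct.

[24, 25, 41, 39, 36, 43, 50, 54, 44, 49, 82, 57]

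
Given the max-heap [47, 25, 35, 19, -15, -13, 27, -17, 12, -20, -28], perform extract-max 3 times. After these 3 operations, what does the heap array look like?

[25, 19, -13, 12, -15, -20, -28, -17]

extract-max #1 returns 47:
  remove root 47; move last element -28 to root → [-28, 25, 35, 19, -15, -13, 27, -17, 12, -20]
  -28 vs larger child 35 at index 2, swap → [35, 25, -28, 19, -15, -13, 27, -17, 12, -20]
  -28 vs larger child 27 at index 6, swap → [35, 25, 27, 19, -15, -13, -28, -17, 12, -20]
extract-max #2 returns 35:
  remove root 35; move last element -20 to root → [-20, 25, 27, 19, -15, -13, -28, -17, 12]
  -20 vs larger child 27 at index 2, swap → [27, 25, -20, 19, -15, -13, -28, -17, 12]
  -20 vs larger child -13 at index 5, swap → [27, 25, -13, 19, -15, -20, -28, -17, 12]
extract-max #3 returns 27:
  remove root 27; move last element 12 to root → [12, 25, -13, 19, -15, -20, -28, -17]
  12 vs larger child 25 at index 1, swap → [25, 12, -13, 19, -15, -20, -28, -17]
  12 vs larger child 19 at index 3, swap → [25, 19, -13, 12, -15, -20, -28, -17]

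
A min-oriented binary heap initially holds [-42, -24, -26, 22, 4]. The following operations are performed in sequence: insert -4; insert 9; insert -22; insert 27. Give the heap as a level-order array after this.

[-42, -24, -26, -22, 4, -4, 9, 22, 27]

insert -4:
  append -4 at index 5 → [-42, -24, -26, 22, 4, -4] (no swap needed)
insert 9:
  append 9 at index 6 → [-42, -24, -26, 22, 4, -4, 9] (no swap needed)
insert -22:
  append -22 at index 7 → [-42, -24, -26, 22, 4, -4, 9, -22]
  -22 < parent 22 at index 3, swap → [-42, -24, -26, -22, 4, -4, 9, 22]
insert 27:
  append 27 at index 8 → [-42, -24, -26, -22, 4, -4, 9, 22, 27] (no swap needed)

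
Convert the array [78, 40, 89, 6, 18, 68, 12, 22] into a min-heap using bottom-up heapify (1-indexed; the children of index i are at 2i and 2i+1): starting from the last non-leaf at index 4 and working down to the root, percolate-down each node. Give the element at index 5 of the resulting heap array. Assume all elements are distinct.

sift down from index 4: already satisfies heap property
sift down from index 3:
  89 vs smaller child 12 at index 7, swap → [78, 40, 12, 6, 18, 68, 89, 22]
sift down from index 2:
  40 vs smaller child 6 at index 4, swap → [78, 6, 12, 40, 18, 68, 89, 22]
  40 vs only child 22 at index 8, swap → [78, 6, 12, 22, 18, 68, 89, 40]
sift down from index 1:
  78 vs smaller child 6 at index 2, swap → [6, 78, 12, 22, 18, 68, 89, 40]
  78 vs smaller child 18 at index 5, swap → [6, 18, 12, 22, 78, 68, 89, 40]
resulting array: [6, 18, 12, 22, 78, 68, 89, 40]

78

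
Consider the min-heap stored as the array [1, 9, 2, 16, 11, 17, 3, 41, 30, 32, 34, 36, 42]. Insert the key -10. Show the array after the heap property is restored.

[-10, 9, 1, 16, 11, 17, 2, 41, 30, 32, 34, 36, 42, 3]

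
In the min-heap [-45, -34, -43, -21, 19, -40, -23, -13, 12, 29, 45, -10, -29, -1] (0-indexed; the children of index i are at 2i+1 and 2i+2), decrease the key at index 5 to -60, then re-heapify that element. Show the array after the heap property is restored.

set index 5 from -40 to -60 → [-45, -34, -43, -21, 19, -60, -23, -13, 12, 29, 45, -10, -29, -1]
-60 < parent -43 at index 2, swap → [-45, -34, -60, -21, 19, -43, -23, -13, 12, 29, 45, -10, -29, -1]
-60 < parent -45 at index 0, swap → [-60, -34, -45, -21, 19, -43, -23, -13, 12, 29, 45, -10, -29, -1]

[-60, -34, -45, -21, 19, -43, -23, -13, 12, 29, 45, -10, -29, -1]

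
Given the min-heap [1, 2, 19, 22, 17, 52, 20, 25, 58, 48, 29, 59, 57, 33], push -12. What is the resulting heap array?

[-12, 2, 1, 22, 17, 52, 19, 25, 58, 48, 29, 59, 57, 33, 20]

append -12 at index 14 → [1, 2, 19, 22, 17, 52, 20, 25, 58, 48, 29, 59, 57, 33, -12]
-12 < parent 20 at index 6, swap → [1, 2, 19, 22, 17, 52, -12, 25, 58, 48, 29, 59, 57, 33, 20]
-12 < parent 19 at index 2, swap → [1, 2, -12, 22, 17, 52, 19, 25, 58, 48, 29, 59, 57, 33, 20]
-12 < parent 1 at index 0, swap → [-12, 2, 1, 22, 17, 52, 19, 25, 58, 48, 29, 59, 57, 33, 20]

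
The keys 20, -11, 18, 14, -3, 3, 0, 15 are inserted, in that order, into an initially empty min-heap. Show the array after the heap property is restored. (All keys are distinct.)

[-11, -3, 0, 15, 14, 18, 3, 20]

Insert 20:
  append 20 at index 0 → [20] (no swap needed)
Insert -11:
  append -11 at index 1 → [20, -11]
  -11 < parent 20 at index 0, swap → [-11, 20]
Insert 18:
  append 18 at index 2 → [-11, 20, 18] (no swap needed)
Insert 14:
  append 14 at index 3 → [-11, 20, 18, 14]
  14 < parent 20 at index 1, swap → [-11, 14, 18, 20]
Insert -3:
  append -3 at index 4 → [-11, 14, 18, 20, -3]
  -3 < parent 14 at index 1, swap → [-11, -3, 18, 20, 14]
Insert 3:
  append 3 at index 5 → [-11, -3, 18, 20, 14, 3]
  3 < parent 18 at index 2, swap → [-11, -3, 3, 20, 14, 18]
Insert 0:
  append 0 at index 6 → [-11, -3, 3, 20, 14, 18, 0]
  0 < parent 3 at index 2, swap → [-11, -3, 0, 20, 14, 18, 3]
Insert 15:
  append 15 at index 7 → [-11, -3, 0, 20, 14, 18, 3, 15]
  15 < parent 20 at index 3, swap → [-11, -3, 0, 15, 14, 18, 3, 20]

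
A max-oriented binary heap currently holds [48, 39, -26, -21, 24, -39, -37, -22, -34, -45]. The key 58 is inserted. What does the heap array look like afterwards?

append 58 at index 10 → [48, 39, -26, -21, 24, -39, -37, -22, -34, -45, 58]
58 > parent 24 at index 4, swap → [48, 39, -26, -21, 58, -39, -37, -22, -34, -45, 24]
58 > parent 39 at index 1, swap → [48, 58, -26, -21, 39, -39, -37, -22, -34, -45, 24]
58 > parent 48 at index 0, swap → [58, 48, -26, -21, 39, -39, -37, -22, -34, -45, 24]

[58, 48, -26, -21, 39, -39, -37, -22, -34, -45, 24]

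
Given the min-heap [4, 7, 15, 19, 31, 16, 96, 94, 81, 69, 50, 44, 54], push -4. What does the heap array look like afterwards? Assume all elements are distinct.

[-4, 7, 4, 19, 31, 16, 15, 94, 81, 69, 50, 44, 54, 96]

append -4 at index 13 → [4, 7, 15, 19, 31, 16, 96, 94, 81, 69, 50, 44, 54, -4]
-4 < parent 96 at index 6, swap → [4, 7, 15, 19, 31, 16, -4, 94, 81, 69, 50, 44, 54, 96]
-4 < parent 15 at index 2, swap → [4, 7, -4, 19, 31, 16, 15, 94, 81, 69, 50, 44, 54, 96]
-4 < parent 4 at index 0, swap → [-4, 7, 4, 19, 31, 16, 15, 94, 81, 69, 50, 44, 54, 96]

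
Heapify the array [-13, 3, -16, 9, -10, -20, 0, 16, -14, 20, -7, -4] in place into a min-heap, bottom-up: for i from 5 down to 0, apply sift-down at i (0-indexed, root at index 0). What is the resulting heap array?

[-20, -14, -16, 3, -10, -13, 0, 16, 9, 20, -7, -4]

sift down from index 5: already satisfies heap property
sift down from index 4: already satisfies heap property
sift down from index 3:
  9 vs smaller child -14 at index 8, swap → [-13, 3, -16, -14, -10, -20, 0, 16, 9, 20, -7, -4]
sift down from index 2:
  -16 vs smaller child -20 at index 5, swap → [-13, 3, -20, -14, -10, -16, 0, 16, 9, 20, -7, -4]
sift down from index 1:
  3 vs smaller child -14 at index 3, swap → [-13, -14, -20, 3, -10, -16, 0, 16, 9, 20, -7, -4]
sift down from index 0:
  -13 vs smaller child -20 at index 2, swap → [-20, -14, -13, 3, -10, -16, 0, 16, 9, 20, -7, -4]
  -13 vs smaller child -16 at index 5, swap → [-20, -14, -16, 3, -10, -13, 0, 16, 9, 20, -7, -4]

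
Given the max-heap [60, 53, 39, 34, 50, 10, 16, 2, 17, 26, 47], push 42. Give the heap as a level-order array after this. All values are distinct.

append 42 at index 11 → [60, 53, 39, 34, 50, 10, 16, 2, 17, 26, 47, 42]
42 > parent 10 at index 5, swap → [60, 53, 39, 34, 50, 42, 16, 2, 17, 26, 47, 10]
42 > parent 39 at index 2, swap → [60, 53, 42, 34, 50, 39, 16, 2, 17, 26, 47, 10]

[60, 53, 42, 34, 50, 39, 16, 2, 17, 26, 47, 10]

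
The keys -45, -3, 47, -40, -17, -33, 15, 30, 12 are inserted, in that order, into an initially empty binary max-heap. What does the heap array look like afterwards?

Insert -45:
  append -45 at index 0 → [-45] (no swap needed)
Insert -3:
  append -3 at index 1 → [-45, -3]
  -3 > parent -45 at index 0, swap → [-3, -45]
Insert 47:
  append 47 at index 2 → [-3, -45, 47]
  47 > parent -3 at index 0, swap → [47, -45, -3]
Insert -40:
  append -40 at index 3 → [47, -45, -3, -40]
  -40 > parent -45 at index 1, swap → [47, -40, -3, -45]
Insert -17:
  append -17 at index 4 → [47, -40, -3, -45, -17]
  -17 > parent -40 at index 1, swap → [47, -17, -3, -45, -40]
Insert -33:
  append -33 at index 5 → [47, -17, -3, -45, -40, -33] (no swap needed)
Insert 15:
  append 15 at index 6 → [47, -17, -3, -45, -40, -33, 15]
  15 > parent -3 at index 2, swap → [47, -17, 15, -45, -40, -33, -3]
Insert 30:
  append 30 at index 7 → [47, -17, 15, -45, -40, -33, -3, 30]
  30 > parent -45 at index 3, swap → [47, -17, 15, 30, -40, -33, -3, -45]
  30 > parent -17 at index 1, swap → [47, 30, 15, -17, -40, -33, -3, -45]
Insert 12:
  append 12 at index 8 → [47, 30, 15, -17, -40, -33, -3, -45, 12]
  12 > parent -17 at index 3, swap → [47, 30, 15, 12, -40, -33, -3, -45, -17]

[47, 30, 15, 12, -40, -33, -3, -45, -17]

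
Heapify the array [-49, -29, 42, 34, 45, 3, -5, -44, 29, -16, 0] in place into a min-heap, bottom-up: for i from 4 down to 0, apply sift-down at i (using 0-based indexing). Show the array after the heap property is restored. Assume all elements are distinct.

sift down from index 4:
  45 vs smaller child -16 at index 9, swap → [-49, -29, 42, 34, -16, 3, -5, -44, 29, 45, 0]
sift down from index 3:
  34 vs smaller child -44 at index 7, swap → [-49, -29, 42, -44, -16, 3, -5, 34, 29, 45, 0]
sift down from index 2:
  42 vs smaller child -5 at index 6, swap → [-49, -29, -5, -44, -16, 3, 42, 34, 29, 45, 0]
sift down from index 1:
  -29 vs smaller child -44 at index 3, swap → [-49, -44, -5, -29, -16, 3, 42, 34, 29, 45, 0]
sift down from index 0: already satisfies heap property

[-49, -44, -5, -29, -16, 3, 42, 34, 29, 45, 0]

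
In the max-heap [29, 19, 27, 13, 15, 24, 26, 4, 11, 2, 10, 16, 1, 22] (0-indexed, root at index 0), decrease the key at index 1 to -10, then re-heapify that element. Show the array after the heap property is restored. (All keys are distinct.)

set index 1 from 19 to -10 → [29, -10, 27, 13, 15, 24, 26, 4, 11, 2, 10, 16, 1, 22]
-10 vs larger child 15 at index 4, swap → [29, 15, 27, 13, -10, 24, 26, 4, 11, 2, 10, 16, 1, 22]
-10 vs larger child 10 at index 10, swap → [29, 15, 27, 13, 10, 24, 26, 4, 11, 2, -10, 16, 1, 22]

[29, 15, 27, 13, 10, 24, 26, 4, 11, 2, -10, 16, 1, 22]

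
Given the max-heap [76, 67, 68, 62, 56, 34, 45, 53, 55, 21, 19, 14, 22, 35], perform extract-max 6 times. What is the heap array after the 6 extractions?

extract-max #1 returns 76:
  remove root 76; move last element 35 to root → [35, 67, 68, 62, 56, 34, 45, 53, 55, 21, 19, 14, 22]
  35 vs larger child 68 at index 2, swap → [68, 67, 35, 62, 56, 34, 45, 53, 55, 21, 19, 14, 22]
  35 vs larger child 45 at index 6, swap → [68, 67, 45, 62, 56, 34, 35, 53, 55, 21, 19, 14, 22]
extract-max #2 returns 68:
  remove root 68; move last element 22 to root → [22, 67, 45, 62, 56, 34, 35, 53, 55, 21, 19, 14]
  22 vs larger child 67 at index 1, swap → [67, 22, 45, 62, 56, 34, 35, 53, 55, 21, 19, 14]
  22 vs larger child 62 at index 3, swap → [67, 62, 45, 22, 56, 34, 35, 53, 55, 21, 19, 14]
  22 vs larger child 55 at index 8, swap → [67, 62, 45, 55, 56, 34, 35, 53, 22, 21, 19, 14]
extract-max #3 returns 67:
  remove root 67; move last element 14 to root → [14, 62, 45, 55, 56, 34, 35, 53, 22, 21, 19]
  14 vs larger child 62 at index 1, swap → [62, 14, 45, 55, 56, 34, 35, 53, 22, 21, 19]
  14 vs larger child 56 at index 4, swap → [62, 56, 45, 55, 14, 34, 35, 53, 22, 21, 19]
  14 vs larger child 21 at index 9, swap → [62, 56, 45, 55, 21, 34, 35, 53, 22, 14, 19]
extract-max #4 returns 62:
  remove root 62; move last element 19 to root → [19, 56, 45, 55, 21, 34, 35, 53, 22, 14]
  19 vs larger child 56 at index 1, swap → [56, 19, 45, 55, 21, 34, 35, 53, 22, 14]
  19 vs larger child 55 at index 3, swap → [56, 55, 45, 19, 21, 34, 35, 53, 22, 14]
  19 vs larger child 53 at index 7, swap → [56, 55, 45, 53, 21, 34, 35, 19, 22, 14]
extract-max #5 returns 56:
  remove root 56; move last element 14 to root → [14, 55, 45, 53, 21, 34, 35, 19, 22]
  14 vs larger child 55 at index 1, swap → [55, 14, 45, 53, 21, 34, 35, 19, 22]
  14 vs larger child 53 at index 3, swap → [55, 53, 45, 14, 21, 34, 35, 19, 22]
  14 vs larger child 22 at index 8, swap → [55, 53, 45, 22, 21, 34, 35, 19, 14]
extract-max #6 returns 55:
  remove root 55; move last element 14 to root → [14, 53, 45, 22, 21, 34, 35, 19]
  14 vs larger child 53 at index 1, swap → [53, 14, 45, 22, 21, 34, 35, 19]
  14 vs larger child 22 at index 3, swap → [53, 22, 45, 14, 21, 34, 35, 19]
  14 vs only child 19 at index 7, swap → [53, 22, 45, 19, 21, 34, 35, 14]

[53, 22, 45, 19, 21, 34, 35, 14]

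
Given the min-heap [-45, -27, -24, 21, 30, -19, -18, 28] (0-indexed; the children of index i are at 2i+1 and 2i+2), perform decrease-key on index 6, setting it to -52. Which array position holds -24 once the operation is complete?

6

set index 6 from -18 to -52 → [-45, -27, -24, 21, 30, -19, -52, 28]
-52 < parent -24 at index 2, swap → [-45, -27, -52, 21, 30, -19, -24, 28]
-52 < parent -45 at index 0, swap → [-52, -27, -45, 21, 30, -19, -24, 28]
resulting array: [-52, -27, -45, 21, 30, -19, -24, 28]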